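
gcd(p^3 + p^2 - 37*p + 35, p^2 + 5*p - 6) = p - 1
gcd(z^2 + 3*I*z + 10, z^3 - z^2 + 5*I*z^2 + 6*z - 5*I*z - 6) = 1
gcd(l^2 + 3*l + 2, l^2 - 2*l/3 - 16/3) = l + 2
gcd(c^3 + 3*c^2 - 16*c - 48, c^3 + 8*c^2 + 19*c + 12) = c^2 + 7*c + 12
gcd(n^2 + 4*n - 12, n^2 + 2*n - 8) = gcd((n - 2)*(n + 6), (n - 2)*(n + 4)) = n - 2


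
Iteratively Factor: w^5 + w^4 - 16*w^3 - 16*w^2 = (w)*(w^4 + w^3 - 16*w^2 - 16*w) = w^2*(w^3 + w^2 - 16*w - 16) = w^2*(w + 1)*(w^2 - 16) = w^2*(w + 1)*(w + 4)*(w - 4)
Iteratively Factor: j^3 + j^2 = (j)*(j^2 + j) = j*(j + 1)*(j)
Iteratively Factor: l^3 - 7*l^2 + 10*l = (l)*(l^2 - 7*l + 10) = l*(l - 2)*(l - 5)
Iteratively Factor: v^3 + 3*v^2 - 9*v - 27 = (v + 3)*(v^2 - 9) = (v + 3)^2*(v - 3)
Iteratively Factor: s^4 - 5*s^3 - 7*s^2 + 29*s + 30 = (s - 3)*(s^3 - 2*s^2 - 13*s - 10) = (s - 3)*(s + 2)*(s^2 - 4*s - 5) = (s - 5)*(s - 3)*(s + 2)*(s + 1)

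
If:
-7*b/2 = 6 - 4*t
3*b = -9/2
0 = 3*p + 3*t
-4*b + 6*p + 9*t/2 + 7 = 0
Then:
No Solution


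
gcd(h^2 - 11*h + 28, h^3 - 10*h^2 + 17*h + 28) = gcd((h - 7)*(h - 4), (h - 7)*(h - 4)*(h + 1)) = h^2 - 11*h + 28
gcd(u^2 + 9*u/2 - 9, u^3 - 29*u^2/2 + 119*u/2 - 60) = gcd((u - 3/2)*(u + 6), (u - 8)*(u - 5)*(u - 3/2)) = u - 3/2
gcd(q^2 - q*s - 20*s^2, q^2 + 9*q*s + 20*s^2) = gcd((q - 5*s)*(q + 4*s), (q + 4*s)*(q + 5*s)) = q + 4*s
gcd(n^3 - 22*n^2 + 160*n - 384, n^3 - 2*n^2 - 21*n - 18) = n - 6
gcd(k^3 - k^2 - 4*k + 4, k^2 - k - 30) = 1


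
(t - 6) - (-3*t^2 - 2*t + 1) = 3*t^2 + 3*t - 7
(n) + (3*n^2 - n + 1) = 3*n^2 + 1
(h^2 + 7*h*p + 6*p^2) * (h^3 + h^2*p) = h^5 + 8*h^4*p + 13*h^3*p^2 + 6*h^2*p^3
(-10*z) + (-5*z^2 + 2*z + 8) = -5*z^2 - 8*z + 8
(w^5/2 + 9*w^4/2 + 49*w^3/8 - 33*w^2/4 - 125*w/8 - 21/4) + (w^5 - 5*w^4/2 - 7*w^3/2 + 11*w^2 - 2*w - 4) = 3*w^5/2 + 2*w^4 + 21*w^3/8 + 11*w^2/4 - 141*w/8 - 37/4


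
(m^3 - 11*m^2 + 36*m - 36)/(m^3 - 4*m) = (m^2 - 9*m + 18)/(m*(m + 2))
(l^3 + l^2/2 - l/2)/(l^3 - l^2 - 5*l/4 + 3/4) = 2*l/(2*l - 3)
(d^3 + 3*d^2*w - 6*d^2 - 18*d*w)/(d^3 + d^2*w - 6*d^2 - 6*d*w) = (d + 3*w)/(d + w)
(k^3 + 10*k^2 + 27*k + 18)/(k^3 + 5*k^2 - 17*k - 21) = (k^2 + 9*k + 18)/(k^2 + 4*k - 21)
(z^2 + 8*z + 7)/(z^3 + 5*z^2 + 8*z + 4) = (z + 7)/(z^2 + 4*z + 4)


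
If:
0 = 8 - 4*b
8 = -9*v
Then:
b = 2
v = -8/9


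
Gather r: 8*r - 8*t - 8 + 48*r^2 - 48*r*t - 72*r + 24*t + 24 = 48*r^2 + r*(-48*t - 64) + 16*t + 16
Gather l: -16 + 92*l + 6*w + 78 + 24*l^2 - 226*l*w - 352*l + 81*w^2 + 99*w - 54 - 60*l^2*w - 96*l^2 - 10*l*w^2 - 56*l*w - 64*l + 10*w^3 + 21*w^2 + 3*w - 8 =l^2*(-60*w - 72) + l*(-10*w^2 - 282*w - 324) + 10*w^3 + 102*w^2 + 108*w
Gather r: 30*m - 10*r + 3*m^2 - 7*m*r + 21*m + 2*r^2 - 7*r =3*m^2 + 51*m + 2*r^2 + r*(-7*m - 17)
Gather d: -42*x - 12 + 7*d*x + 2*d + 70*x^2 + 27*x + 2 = d*(7*x + 2) + 70*x^2 - 15*x - 10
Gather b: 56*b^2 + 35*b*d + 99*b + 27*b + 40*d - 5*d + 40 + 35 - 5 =56*b^2 + b*(35*d + 126) + 35*d + 70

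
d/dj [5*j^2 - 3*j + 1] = 10*j - 3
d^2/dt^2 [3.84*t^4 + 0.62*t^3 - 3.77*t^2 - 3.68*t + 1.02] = 46.08*t^2 + 3.72*t - 7.54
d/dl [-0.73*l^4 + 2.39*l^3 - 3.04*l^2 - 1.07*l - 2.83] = -2.92*l^3 + 7.17*l^2 - 6.08*l - 1.07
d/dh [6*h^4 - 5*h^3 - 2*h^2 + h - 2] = 24*h^3 - 15*h^2 - 4*h + 1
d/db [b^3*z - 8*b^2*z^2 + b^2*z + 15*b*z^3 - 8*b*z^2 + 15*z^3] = z*(3*b^2 - 16*b*z + 2*b + 15*z^2 - 8*z)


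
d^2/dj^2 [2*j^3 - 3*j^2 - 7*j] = 12*j - 6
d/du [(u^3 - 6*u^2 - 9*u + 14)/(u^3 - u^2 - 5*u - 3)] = (5*u^3 + 3*u^2 - 33*u + 97)/(u^5 - 3*u^4 - 6*u^3 + 10*u^2 + 21*u + 9)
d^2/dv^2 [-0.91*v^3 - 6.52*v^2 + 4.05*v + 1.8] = -5.46*v - 13.04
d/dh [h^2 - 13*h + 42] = 2*h - 13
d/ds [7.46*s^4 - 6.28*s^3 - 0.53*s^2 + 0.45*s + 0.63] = 29.84*s^3 - 18.84*s^2 - 1.06*s + 0.45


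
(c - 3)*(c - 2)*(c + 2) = c^3 - 3*c^2 - 4*c + 12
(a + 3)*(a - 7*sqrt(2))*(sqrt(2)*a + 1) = sqrt(2)*a^3 - 13*a^2 + 3*sqrt(2)*a^2 - 39*a - 7*sqrt(2)*a - 21*sqrt(2)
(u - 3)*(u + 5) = u^2 + 2*u - 15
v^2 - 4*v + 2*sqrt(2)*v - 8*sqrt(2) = (v - 4)*(v + 2*sqrt(2))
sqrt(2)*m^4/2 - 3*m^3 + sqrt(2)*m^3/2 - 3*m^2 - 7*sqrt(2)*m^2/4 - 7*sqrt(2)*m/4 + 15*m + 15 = (m - 5*sqrt(2)/2)*(m - 2*sqrt(2))*(m + 3*sqrt(2)/2)*(sqrt(2)*m/2 + sqrt(2)/2)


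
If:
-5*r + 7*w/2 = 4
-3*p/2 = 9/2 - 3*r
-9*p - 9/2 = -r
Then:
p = -6/17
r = 45/34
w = 361/119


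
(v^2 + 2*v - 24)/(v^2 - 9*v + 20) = (v + 6)/(v - 5)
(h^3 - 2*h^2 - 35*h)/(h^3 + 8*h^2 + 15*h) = (h - 7)/(h + 3)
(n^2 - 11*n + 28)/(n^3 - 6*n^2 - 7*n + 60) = (n - 7)/(n^2 - 2*n - 15)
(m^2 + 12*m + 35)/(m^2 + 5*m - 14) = (m + 5)/(m - 2)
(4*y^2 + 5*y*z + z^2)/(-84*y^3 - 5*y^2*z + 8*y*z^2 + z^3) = (-y - z)/(21*y^2 - 4*y*z - z^2)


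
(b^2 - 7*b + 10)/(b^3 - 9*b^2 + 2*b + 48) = (b^2 - 7*b + 10)/(b^3 - 9*b^2 + 2*b + 48)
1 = 1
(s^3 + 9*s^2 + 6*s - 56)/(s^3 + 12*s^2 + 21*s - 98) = (s + 4)/(s + 7)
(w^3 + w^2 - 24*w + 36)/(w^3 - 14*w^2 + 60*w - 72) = (w^2 + 3*w - 18)/(w^2 - 12*w + 36)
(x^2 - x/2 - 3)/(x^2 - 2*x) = (x + 3/2)/x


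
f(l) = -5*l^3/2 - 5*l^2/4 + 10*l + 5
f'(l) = -15*l^2/2 - 5*l/2 + 10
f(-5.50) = 328.12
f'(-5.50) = -203.12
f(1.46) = 9.16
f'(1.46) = -9.64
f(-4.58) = 173.16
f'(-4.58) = -135.87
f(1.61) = 7.43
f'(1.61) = -13.47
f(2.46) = -15.18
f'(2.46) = -41.54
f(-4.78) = 201.68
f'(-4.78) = -149.41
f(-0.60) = -0.91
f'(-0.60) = 8.80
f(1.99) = 0.25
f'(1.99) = -24.68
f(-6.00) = 440.00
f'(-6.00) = -245.00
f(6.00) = -520.00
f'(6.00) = -275.00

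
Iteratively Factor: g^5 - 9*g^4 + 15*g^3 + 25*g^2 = (g)*(g^4 - 9*g^3 + 15*g^2 + 25*g) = g*(g + 1)*(g^3 - 10*g^2 + 25*g) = g^2*(g + 1)*(g^2 - 10*g + 25) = g^2*(g - 5)*(g + 1)*(g - 5)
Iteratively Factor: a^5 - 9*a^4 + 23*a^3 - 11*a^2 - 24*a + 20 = (a - 5)*(a^4 - 4*a^3 + 3*a^2 + 4*a - 4) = (a - 5)*(a - 2)*(a^3 - 2*a^2 - a + 2) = (a - 5)*(a - 2)*(a + 1)*(a^2 - 3*a + 2) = (a - 5)*(a - 2)^2*(a + 1)*(a - 1)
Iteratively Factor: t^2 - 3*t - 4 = (t + 1)*(t - 4)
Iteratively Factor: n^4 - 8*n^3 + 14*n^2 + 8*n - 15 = (n - 3)*(n^3 - 5*n^2 - n + 5) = (n - 3)*(n + 1)*(n^2 - 6*n + 5) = (n - 3)*(n - 1)*(n + 1)*(n - 5)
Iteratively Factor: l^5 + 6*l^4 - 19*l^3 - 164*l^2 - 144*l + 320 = (l + 4)*(l^4 + 2*l^3 - 27*l^2 - 56*l + 80) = (l - 5)*(l + 4)*(l^3 + 7*l^2 + 8*l - 16) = (l - 5)*(l + 4)^2*(l^2 + 3*l - 4) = (l - 5)*(l - 1)*(l + 4)^2*(l + 4)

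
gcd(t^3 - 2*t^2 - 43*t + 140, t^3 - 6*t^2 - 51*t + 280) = t^2 + 2*t - 35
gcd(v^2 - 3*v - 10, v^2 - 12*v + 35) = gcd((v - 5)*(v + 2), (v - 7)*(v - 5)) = v - 5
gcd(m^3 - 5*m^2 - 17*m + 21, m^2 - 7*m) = m - 7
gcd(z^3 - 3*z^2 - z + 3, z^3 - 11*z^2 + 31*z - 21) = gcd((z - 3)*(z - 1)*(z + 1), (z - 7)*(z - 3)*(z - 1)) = z^2 - 4*z + 3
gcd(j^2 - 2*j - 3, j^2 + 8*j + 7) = j + 1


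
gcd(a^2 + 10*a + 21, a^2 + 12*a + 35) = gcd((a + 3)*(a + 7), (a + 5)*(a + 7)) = a + 7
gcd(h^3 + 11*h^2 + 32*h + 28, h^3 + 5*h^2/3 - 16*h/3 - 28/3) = h^2 + 4*h + 4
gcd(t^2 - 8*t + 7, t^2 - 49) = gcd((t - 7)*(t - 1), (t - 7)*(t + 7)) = t - 7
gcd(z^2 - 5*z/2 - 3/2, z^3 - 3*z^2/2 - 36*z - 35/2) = z + 1/2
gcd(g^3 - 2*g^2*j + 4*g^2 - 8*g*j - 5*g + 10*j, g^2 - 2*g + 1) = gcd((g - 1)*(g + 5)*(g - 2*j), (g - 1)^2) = g - 1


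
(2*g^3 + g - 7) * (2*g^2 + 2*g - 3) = 4*g^5 + 4*g^4 - 4*g^3 - 12*g^2 - 17*g + 21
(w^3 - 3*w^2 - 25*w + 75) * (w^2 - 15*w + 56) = w^5 - 18*w^4 + 76*w^3 + 282*w^2 - 2525*w + 4200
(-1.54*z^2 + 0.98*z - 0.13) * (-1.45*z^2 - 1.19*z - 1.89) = 2.233*z^4 + 0.4116*z^3 + 1.9329*z^2 - 1.6975*z + 0.2457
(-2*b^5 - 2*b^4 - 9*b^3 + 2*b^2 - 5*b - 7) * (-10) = 20*b^5 + 20*b^4 + 90*b^3 - 20*b^2 + 50*b + 70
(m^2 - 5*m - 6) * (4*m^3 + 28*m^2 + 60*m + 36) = 4*m^5 + 8*m^4 - 104*m^3 - 432*m^2 - 540*m - 216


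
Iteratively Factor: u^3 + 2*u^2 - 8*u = (u)*(u^2 + 2*u - 8) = u*(u - 2)*(u + 4)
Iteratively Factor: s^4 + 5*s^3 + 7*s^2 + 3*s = (s + 3)*(s^3 + 2*s^2 + s) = (s + 1)*(s + 3)*(s^2 + s) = (s + 1)^2*(s + 3)*(s)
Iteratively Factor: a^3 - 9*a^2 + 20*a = (a - 5)*(a^2 - 4*a) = a*(a - 5)*(a - 4)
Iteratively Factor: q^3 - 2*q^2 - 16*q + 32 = (q - 4)*(q^2 + 2*q - 8) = (q - 4)*(q + 4)*(q - 2)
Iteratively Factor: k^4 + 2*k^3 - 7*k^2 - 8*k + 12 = (k + 2)*(k^3 - 7*k + 6) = (k - 1)*(k + 2)*(k^2 + k - 6) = (k - 1)*(k + 2)*(k + 3)*(k - 2)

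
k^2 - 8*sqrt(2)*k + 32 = (k - 4*sqrt(2))^2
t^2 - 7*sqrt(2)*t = t*(t - 7*sqrt(2))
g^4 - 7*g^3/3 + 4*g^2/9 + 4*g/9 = g*(g - 2)*(g - 2/3)*(g + 1/3)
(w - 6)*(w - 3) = w^2 - 9*w + 18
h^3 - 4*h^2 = h^2*(h - 4)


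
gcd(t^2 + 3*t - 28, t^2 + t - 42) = t + 7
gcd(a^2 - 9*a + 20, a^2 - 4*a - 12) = 1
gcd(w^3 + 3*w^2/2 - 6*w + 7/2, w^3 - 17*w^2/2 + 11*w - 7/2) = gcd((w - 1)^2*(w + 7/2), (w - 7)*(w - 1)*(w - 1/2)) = w - 1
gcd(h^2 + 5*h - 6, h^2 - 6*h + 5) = h - 1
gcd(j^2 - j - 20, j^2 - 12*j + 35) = j - 5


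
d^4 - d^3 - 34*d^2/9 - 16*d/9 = d*(d - 8/3)*(d + 2/3)*(d + 1)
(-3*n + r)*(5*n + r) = -15*n^2 + 2*n*r + r^2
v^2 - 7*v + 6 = (v - 6)*(v - 1)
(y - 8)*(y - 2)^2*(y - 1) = y^4 - 13*y^3 + 48*y^2 - 68*y + 32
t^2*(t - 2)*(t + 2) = t^4 - 4*t^2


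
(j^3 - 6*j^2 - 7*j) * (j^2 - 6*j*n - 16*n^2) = j^5 - 6*j^4*n - 6*j^4 - 16*j^3*n^2 + 36*j^3*n - 7*j^3 + 96*j^2*n^2 + 42*j^2*n + 112*j*n^2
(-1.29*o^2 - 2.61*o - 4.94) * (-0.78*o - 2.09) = 1.0062*o^3 + 4.7319*o^2 + 9.3081*o + 10.3246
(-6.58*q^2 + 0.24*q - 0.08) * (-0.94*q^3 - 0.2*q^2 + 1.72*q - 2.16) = 6.1852*q^5 + 1.0904*q^4 - 11.2904*q^3 + 14.6416*q^2 - 0.656*q + 0.1728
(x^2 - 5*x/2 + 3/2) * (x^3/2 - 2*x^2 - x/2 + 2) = x^5/2 - 13*x^4/4 + 21*x^3/4 + x^2/4 - 23*x/4 + 3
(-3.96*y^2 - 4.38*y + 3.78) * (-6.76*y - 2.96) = 26.7696*y^3 + 41.3304*y^2 - 12.588*y - 11.1888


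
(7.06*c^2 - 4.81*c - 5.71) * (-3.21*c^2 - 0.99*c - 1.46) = -22.6626*c^4 + 8.4507*c^3 + 12.7834*c^2 + 12.6755*c + 8.3366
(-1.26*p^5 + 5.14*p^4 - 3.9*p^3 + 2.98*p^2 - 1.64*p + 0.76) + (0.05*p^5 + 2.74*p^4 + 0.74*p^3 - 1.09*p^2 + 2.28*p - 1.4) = -1.21*p^5 + 7.88*p^4 - 3.16*p^3 + 1.89*p^2 + 0.64*p - 0.64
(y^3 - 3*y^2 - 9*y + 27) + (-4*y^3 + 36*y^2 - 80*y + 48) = -3*y^3 + 33*y^2 - 89*y + 75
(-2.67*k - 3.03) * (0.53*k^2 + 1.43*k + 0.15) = -1.4151*k^3 - 5.424*k^2 - 4.7334*k - 0.4545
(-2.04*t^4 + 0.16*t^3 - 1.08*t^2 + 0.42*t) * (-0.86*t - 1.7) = 1.7544*t^5 + 3.3304*t^4 + 0.6568*t^3 + 1.4748*t^2 - 0.714*t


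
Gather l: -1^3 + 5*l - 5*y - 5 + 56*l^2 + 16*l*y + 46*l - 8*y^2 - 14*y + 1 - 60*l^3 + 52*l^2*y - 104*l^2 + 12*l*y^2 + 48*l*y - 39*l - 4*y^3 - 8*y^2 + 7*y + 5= -60*l^3 + l^2*(52*y - 48) + l*(12*y^2 + 64*y + 12) - 4*y^3 - 16*y^2 - 12*y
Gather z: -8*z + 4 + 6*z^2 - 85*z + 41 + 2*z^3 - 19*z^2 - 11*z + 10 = 2*z^3 - 13*z^2 - 104*z + 55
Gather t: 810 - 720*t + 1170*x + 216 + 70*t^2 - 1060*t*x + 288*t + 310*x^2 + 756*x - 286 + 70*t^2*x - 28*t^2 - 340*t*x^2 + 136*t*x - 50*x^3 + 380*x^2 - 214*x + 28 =t^2*(70*x + 42) + t*(-340*x^2 - 924*x - 432) - 50*x^3 + 690*x^2 + 1712*x + 768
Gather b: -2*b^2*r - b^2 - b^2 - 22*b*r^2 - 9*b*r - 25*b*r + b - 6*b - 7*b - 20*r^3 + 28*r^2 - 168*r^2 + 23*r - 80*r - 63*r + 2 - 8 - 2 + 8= b^2*(-2*r - 2) + b*(-22*r^2 - 34*r - 12) - 20*r^3 - 140*r^2 - 120*r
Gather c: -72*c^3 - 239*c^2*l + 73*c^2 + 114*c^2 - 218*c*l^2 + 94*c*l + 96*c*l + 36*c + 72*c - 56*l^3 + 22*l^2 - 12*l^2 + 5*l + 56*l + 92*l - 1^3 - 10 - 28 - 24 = -72*c^3 + c^2*(187 - 239*l) + c*(-218*l^2 + 190*l + 108) - 56*l^3 + 10*l^2 + 153*l - 63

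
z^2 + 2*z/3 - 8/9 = (z - 2/3)*(z + 4/3)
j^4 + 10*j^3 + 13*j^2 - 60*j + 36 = (j - 1)^2*(j + 6)^2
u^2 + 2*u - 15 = (u - 3)*(u + 5)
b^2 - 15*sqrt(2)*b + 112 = (b - 8*sqrt(2))*(b - 7*sqrt(2))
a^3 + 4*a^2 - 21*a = a*(a - 3)*(a + 7)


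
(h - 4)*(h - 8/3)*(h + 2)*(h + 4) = h^4 - 2*h^3/3 - 64*h^2/3 + 32*h/3 + 256/3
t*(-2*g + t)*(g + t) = -2*g^2*t - g*t^2 + t^3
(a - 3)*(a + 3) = a^2 - 9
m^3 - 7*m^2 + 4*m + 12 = (m - 6)*(m - 2)*(m + 1)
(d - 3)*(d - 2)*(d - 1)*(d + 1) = d^4 - 5*d^3 + 5*d^2 + 5*d - 6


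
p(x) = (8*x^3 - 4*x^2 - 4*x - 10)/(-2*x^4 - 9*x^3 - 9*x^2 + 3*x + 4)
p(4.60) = -0.34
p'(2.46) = -0.10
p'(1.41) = -0.82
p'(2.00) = -0.22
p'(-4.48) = 3.19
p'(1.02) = -3.49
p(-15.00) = 0.38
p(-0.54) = -10.24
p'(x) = (24*x^2 - 8*x - 4)/(-2*x^4 - 9*x^3 - 9*x^2 + 3*x + 4) + (8*x^3 - 4*x^2 - 4*x - 10)*(8*x^3 + 27*x^2 + 18*x - 3)/(-2*x^4 - 9*x^3 - 9*x^2 + 3*x + 4)^2 = 2*(8*x^6 - 8*x^5 - 66*x^4 - 52*x^3 - 111*x^2 - 106*x + 7)/(4*x^8 + 36*x^7 + 117*x^6 + 150*x^5 + 11*x^4 - 126*x^3 - 63*x^2 + 24*x + 16)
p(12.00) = -0.23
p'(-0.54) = 69.65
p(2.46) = -0.30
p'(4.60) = 0.01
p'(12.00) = 0.01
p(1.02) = 0.70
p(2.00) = -0.23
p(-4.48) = 4.25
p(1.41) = 0.03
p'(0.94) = -5.53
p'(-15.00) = 0.04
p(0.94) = 1.05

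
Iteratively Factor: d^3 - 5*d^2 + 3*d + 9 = (d - 3)*(d^2 - 2*d - 3) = (d - 3)*(d + 1)*(d - 3)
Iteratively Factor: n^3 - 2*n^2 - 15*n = (n - 5)*(n^2 + 3*n) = (n - 5)*(n + 3)*(n)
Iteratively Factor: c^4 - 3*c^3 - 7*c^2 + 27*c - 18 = (c + 3)*(c^3 - 6*c^2 + 11*c - 6) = (c - 2)*(c + 3)*(c^2 - 4*c + 3) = (c - 3)*(c - 2)*(c + 3)*(c - 1)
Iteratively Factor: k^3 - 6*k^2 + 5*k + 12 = (k - 4)*(k^2 - 2*k - 3) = (k - 4)*(k + 1)*(k - 3)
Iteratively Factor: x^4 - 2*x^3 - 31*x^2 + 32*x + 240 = (x - 5)*(x^3 + 3*x^2 - 16*x - 48) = (x - 5)*(x + 4)*(x^2 - x - 12) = (x - 5)*(x + 3)*(x + 4)*(x - 4)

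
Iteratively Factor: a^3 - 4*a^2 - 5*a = (a)*(a^2 - 4*a - 5) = a*(a + 1)*(a - 5)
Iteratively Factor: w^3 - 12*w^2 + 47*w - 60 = (w - 3)*(w^2 - 9*w + 20) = (w - 5)*(w - 3)*(w - 4)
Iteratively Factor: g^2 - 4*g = (g)*(g - 4)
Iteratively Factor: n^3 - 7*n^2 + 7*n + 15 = (n - 5)*(n^2 - 2*n - 3) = (n - 5)*(n + 1)*(n - 3)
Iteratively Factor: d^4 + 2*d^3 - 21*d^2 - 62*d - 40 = (d - 5)*(d^3 + 7*d^2 + 14*d + 8) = (d - 5)*(d + 4)*(d^2 + 3*d + 2) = (d - 5)*(d + 1)*(d + 4)*(d + 2)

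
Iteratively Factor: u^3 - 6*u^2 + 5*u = (u)*(u^2 - 6*u + 5) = u*(u - 5)*(u - 1)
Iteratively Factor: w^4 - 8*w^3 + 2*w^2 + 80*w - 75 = (w - 1)*(w^3 - 7*w^2 - 5*w + 75) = (w - 5)*(w - 1)*(w^2 - 2*w - 15) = (w - 5)*(w - 1)*(w + 3)*(w - 5)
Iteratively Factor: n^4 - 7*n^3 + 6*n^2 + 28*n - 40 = (n - 5)*(n^3 - 2*n^2 - 4*n + 8) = (n - 5)*(n - 2)*(n^2 - 4) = (n - 5)*(n - 2)^2*(n + 2)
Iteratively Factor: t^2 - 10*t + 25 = (t - 5)*(t - 5)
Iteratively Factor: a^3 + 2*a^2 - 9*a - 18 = (a + 3)*(a^2 - a - 6) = (a + 2)*(a + 3)*(a - 3)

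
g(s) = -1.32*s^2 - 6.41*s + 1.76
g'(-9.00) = 17.35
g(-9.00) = -47.47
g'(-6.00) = 9.43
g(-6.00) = -7.30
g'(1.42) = -10.16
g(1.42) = -10.00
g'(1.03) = -9.13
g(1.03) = -6.24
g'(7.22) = -25.47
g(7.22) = -113.33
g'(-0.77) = -4.38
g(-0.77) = 5.91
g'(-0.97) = -3.85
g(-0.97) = 6.74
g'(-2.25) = -0.47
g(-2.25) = 9.50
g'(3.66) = -16.07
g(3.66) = -39.38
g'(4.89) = -19.32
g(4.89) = -61.15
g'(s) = -2.64*s - 6.41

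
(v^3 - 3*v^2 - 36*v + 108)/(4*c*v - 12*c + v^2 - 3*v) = (v^2 - 36)/(4*c + v)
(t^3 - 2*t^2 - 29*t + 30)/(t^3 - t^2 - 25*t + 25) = (t - 6)/(t - 5)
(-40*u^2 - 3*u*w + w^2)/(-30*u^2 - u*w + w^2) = (8*u - w)/(6*u - w)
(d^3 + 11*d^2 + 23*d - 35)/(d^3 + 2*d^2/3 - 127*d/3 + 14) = 3*(d^2 + 4*d - 5)/(3*d^2 - 19*d + 6)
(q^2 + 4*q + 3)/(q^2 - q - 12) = (q + 1)/(q - 4)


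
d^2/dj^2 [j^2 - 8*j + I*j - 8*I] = 2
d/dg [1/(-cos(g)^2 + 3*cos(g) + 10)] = (3 - 2*cos(g))*sin(g)/(sin(g)^2 + 3*cos(g) + 9)^2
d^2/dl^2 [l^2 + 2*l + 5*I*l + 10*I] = 2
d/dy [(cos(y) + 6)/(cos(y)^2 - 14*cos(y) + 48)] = (cos(y)^2 + 12*cos(y) - 132)*sin(y)/(cos(y)^2 - 14*cos(y) + 48)^2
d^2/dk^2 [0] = 0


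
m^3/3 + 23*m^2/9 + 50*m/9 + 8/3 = (m/3 + 1)*(m + 2/3)*(m + 4)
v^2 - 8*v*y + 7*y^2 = (v - 7*y)*(v - y)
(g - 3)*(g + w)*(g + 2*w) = g^3 + 3*g^2*w - 3*g^2 + 2*g*w^2 - 9*g*w - 6*w^2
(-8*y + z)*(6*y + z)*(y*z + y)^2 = -48*y^4*z^2 - 96*y^4*z - 48*y^4 - 2*y^3*z^3 - 4*y^3*z^2 - 2*y^3*z + y^2*z^4 + 2*y^2*z^3 + y^2*z^2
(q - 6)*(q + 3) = q^2 - 3*q - 18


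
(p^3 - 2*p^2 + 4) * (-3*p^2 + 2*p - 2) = -3*p^5 + 8*p^4 - 6*p^3 - 8*p^2 + 8*p - 8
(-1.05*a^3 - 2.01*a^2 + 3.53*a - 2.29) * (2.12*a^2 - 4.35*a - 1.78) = -2.226*a^5 + 0.3063*a^4 + 18.0961*a^3 - 16.6325*a^2 + 3.6781*a + 4.0762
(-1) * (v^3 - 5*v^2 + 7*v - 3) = -v^3 + 5*v^2 - 7*v + 3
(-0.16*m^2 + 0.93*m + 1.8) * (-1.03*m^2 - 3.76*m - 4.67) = 0.1648*m^4 - 0.3563*m^3 - 4.6036*m^2 - 11.1111*m - 8.406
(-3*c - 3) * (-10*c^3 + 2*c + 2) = 30*c^4 + 30*c^3 - 6*c^2 - 12*c - 6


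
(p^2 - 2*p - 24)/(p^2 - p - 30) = (p + 4)/(p + 5)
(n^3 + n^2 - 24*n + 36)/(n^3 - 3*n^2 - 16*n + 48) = (n^2 + 4*n - 12)/(n^2 - 16)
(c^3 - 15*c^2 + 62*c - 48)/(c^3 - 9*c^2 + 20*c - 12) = (c - 8)/(c - 2)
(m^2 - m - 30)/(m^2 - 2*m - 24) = (m + 5)/(m + 4)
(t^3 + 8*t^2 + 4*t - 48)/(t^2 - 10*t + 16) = (t^2 + 10*t + 24)/(t - 8)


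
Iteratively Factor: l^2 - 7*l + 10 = (l - 5)*(l - 2)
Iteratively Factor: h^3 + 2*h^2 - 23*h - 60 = (h - 5)*(h^2 + 7*h + 12) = (h - 5)*(h + 3)*(h + 4)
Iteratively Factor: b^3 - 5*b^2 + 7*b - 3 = (b - 1)*(b^2 - 4*b + 3) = (b - 3)*(b - 1)*(b - 1)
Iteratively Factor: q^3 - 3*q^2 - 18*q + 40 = (q - 2)*(q^2 - q - 20) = (q - 5)*(q - 2)*(q + 4)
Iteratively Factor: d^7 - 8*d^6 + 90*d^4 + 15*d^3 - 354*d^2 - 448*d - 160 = (d + 2)*(d^6 - 10*d^5 + 20*d^4 + 50*d^3 - 85*d^2 - 184*d - 80) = (d - 4)*(d + 2)*(d^5 - 6*d^4 - 4*d^3 + 34*d^2 + 51*d + 20) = (d - 4)^2*(d + 2)*(d^4 - 2*d^3 - 12*d^2 - 14*d - 5) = (d - 5)*(d - 4)^2*(d + 2)*(d^3 + 3*d^2 + 3*d + 1) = (d - 5)*(d - 4)^2*(d + 1)*(d + 2)*(d^2 + 2*d + 1) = (d - 5)*(d - 4)^2*(d + 1)^2*(d + 2)*(d + 1)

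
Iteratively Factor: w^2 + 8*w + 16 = (w + 4)*(w + 4)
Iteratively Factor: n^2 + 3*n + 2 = (n + 1)*(n + 2)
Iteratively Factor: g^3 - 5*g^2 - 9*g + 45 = (g + 3)*(g^2 - 8*g + 15) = (g - 5)*(g + 3)*(g - 3)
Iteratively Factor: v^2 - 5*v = (v - 5)*(v)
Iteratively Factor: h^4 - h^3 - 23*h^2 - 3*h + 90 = (h + 3)*(h^3 - 4*h^2 - 11*h + 30) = (h + 3)^2*(h^2 - 7*h + 10) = (h - 5)*(h + 3)^2*(h - 2)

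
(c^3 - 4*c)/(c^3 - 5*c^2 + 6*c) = (c + 2)/(c - 3)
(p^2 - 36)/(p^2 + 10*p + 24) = (p - 6)/(p + 4)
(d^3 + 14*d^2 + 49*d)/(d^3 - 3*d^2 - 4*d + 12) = d*(d^2 + 14*d + 49)/(d^3 - 3*d^2 - 4*d + 12)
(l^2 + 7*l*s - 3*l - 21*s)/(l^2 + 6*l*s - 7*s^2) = (3 - l)/(-l + s)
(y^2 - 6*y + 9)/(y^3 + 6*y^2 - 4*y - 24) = (y^2 - 6*y + 9)/(y^3 + 6*y^2 - 4*y - 24)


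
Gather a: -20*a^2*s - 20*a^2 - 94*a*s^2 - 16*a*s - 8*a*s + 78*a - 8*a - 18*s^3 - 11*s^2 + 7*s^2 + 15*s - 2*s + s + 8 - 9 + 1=a^2*(-20*s - 20) + a*(-94*s^2 - 24*s + 70) - 18*s^3 - 4*s^2 + 14*s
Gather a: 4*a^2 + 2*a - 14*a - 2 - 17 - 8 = 4*a^2 - 12*a - 27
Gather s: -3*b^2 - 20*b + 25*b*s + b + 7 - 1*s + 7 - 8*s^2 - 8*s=-3*b^2 - 19*b - 8*s^2 + s*(25*b - 9) + 14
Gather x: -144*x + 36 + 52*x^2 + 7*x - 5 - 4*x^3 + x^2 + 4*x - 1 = -4*x^3 + 53*x^2 - 133*x + 30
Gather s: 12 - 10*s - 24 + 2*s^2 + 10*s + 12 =2*s^2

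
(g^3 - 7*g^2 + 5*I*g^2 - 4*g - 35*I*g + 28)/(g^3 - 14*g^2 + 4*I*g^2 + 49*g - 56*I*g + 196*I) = (g + I)/(g - 7)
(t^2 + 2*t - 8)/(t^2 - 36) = (t^2 + 2*t - 8)/(t^2 - 36)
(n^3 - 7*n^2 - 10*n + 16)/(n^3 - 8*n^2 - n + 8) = (n + 2)/(n + 1)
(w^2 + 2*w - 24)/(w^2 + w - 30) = (w - 4)/(w - 5)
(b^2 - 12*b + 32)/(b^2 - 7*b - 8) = (b - 4)/(b + 1)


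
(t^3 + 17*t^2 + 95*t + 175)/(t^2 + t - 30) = (t^3 + 17*t^2 + 95*t + 175)/(t^2 + t - 30)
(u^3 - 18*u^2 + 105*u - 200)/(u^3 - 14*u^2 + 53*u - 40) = (u - 5)/(u - 1)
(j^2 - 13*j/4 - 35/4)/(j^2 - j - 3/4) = (-4*j^2 + 13*j + 35)/(-4*j^2 + 4*j + 3)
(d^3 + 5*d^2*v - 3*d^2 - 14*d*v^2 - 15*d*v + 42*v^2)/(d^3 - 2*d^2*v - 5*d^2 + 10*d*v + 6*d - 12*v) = (d + 7*v)/(d - 2)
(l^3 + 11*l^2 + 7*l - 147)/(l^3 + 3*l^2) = (l^3 + 11*l^2 + 7*l - 147)/(l^2*(l + 3))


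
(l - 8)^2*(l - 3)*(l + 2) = l^4 - 17*l^3 + 74*l^2 + 32*l - 384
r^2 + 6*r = r*(r + 6)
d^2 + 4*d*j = d*(d + 4*j)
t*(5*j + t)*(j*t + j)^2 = 5*j^3*t^3 + 10*j^3*t^2 + 5*j^3*t + j^2*t^4 + 2*j^2*t^3 + j^2*t^2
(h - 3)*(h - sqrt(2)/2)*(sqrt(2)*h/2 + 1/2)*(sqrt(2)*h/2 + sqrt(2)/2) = h^4/2 - h^3 - 7*h^2/4 + h/2 + 3/4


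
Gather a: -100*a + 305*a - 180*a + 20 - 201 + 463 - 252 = 25*a + 30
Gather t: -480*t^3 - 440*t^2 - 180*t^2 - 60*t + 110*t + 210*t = -480*t^3 - 620*t^2 + 260*t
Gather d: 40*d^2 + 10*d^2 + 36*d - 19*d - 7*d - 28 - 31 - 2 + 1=50*d^2 + 10*d - 60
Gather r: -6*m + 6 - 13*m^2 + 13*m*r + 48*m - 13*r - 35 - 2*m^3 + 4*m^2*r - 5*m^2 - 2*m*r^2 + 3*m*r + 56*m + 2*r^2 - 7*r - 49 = -2*m^3 - 18*m^2 + 98*m + r^2*(2 - 2*m) + r*(4*m^2 + 16*m - 20) - 78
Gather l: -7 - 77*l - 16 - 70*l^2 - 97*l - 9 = -70*l^2 - 174*l - 32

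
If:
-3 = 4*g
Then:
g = -3/4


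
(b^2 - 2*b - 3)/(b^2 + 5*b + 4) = (b - 3)/(b + 4)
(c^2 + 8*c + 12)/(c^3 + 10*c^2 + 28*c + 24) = 1/(c + 2)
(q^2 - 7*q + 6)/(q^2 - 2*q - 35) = (-q^2 + 7*q - 6)/(-q^2 + 2*q + 35)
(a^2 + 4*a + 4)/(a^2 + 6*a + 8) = (a + 2)/(a + 4)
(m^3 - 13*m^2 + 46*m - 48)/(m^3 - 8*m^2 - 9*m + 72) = (m - 2)/(m + 3)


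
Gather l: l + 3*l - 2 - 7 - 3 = 4*l - 12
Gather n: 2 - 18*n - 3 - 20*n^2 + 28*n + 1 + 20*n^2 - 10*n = 0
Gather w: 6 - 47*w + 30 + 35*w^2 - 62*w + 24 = 35*w^2 - 109*w + 60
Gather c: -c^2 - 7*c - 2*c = -c^2 - 9*c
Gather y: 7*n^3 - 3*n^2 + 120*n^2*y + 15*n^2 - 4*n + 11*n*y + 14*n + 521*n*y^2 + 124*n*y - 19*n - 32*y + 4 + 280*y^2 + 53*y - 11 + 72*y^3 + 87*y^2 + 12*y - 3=7*n^3 + 12*n^2 - 9*n + 72*y^3 + y^2*(521*n + 367) + y*(120*n^2 + 135*n + 33) - 10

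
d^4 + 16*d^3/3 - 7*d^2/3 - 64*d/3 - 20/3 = (d - 2)*(d + 1/3)*(d + 2)*(d + 5)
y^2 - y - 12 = (y - 4)*(y + 3)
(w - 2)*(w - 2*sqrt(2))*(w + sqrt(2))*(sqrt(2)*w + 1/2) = sqrt(2)*w^4 - 2*sqrt(2)*w^3 - 3*w^3/2 - 9*sqrt(2)*w^2/2 + 3*w^2 - 2*w + 9*sqrt(2)*w + 4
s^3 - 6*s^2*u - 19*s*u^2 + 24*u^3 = (s - 8*u)*(s - u)*(s + 3*u)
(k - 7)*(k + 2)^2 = k^3 - 3*k^2 - 24*k - 28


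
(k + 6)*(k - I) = k^2 + 6*k - I*k - 6*I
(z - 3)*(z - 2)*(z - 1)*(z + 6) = z^4 - 25*z^2 + 60*z - 36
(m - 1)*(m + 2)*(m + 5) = m^3 + 6*m^2 + 3*m - 10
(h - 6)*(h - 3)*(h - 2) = h^3 - 11*h^2 + 36*h - 36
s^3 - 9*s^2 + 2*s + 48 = (s - 8)*(s - 3)*(s + 2)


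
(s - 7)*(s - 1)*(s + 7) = s^3 - s^2 - 49*s + 49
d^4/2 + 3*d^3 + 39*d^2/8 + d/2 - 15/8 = (d/2 + 1/2)*(d - 1/2)*(d + 5/2)*(d + 3)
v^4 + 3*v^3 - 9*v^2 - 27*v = v*(v - 3)*(v + 3)^2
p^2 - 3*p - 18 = (p - 6)*(p + 3)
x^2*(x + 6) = x^3 + 6*x^2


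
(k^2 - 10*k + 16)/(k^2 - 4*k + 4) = (k - 8)/(k - 2)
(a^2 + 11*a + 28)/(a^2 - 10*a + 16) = (a^2 + 11*a + 28)/(a^2 - 10*a + 16)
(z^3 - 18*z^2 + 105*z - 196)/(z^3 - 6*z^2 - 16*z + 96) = (z^2 - 14*z + 49)/(z^2 - 2*z - 24)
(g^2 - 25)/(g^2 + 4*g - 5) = (g - 5)/(g - 1)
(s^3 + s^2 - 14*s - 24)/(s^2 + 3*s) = s - 2 - 8/s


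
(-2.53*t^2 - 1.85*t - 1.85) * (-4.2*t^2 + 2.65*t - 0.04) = 10.626*t^4 + 1.0655*t^3 + 2.9687*t^2 - 4.8285*t + 0.074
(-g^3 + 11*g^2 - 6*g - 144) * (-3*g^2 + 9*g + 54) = 3*g^5 - 42*g^4 + 63*g^3 + 972*g^2 - 1620*g - 7776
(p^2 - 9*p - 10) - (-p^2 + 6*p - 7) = 2*p^2 - 15*p - 3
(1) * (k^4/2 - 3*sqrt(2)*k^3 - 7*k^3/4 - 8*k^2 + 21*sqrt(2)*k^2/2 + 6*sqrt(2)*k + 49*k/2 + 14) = k^4/2 - 3*sqrt(2)*k^3 - 7*k^3/4 - 8*k^2 + 21*sqrt(2)*k^2/2 + 6*sqrt(2)*k + 49*k/2 + 14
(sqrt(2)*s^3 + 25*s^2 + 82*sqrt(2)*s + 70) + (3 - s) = sqrt(2)*s^3 + 25*s^2 - s + 82*sqrt(2)*s + 73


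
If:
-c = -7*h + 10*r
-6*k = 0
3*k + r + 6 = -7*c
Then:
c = -r/7 - 6/7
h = 69*r/49 - 6/49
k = 0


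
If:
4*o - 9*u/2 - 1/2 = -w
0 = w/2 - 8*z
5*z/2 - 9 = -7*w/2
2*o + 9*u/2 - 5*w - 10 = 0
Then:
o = 529/156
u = 1211/351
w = 32/13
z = 2/13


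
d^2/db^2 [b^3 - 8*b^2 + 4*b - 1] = 6*b - 16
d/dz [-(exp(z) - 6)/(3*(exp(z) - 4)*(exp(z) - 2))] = (exp(2*z) - 12*exp(z) + 28)*exp(z)/(3*(exp(4*z) - 12*exp(3*z) + 52*exp(2*z) - 96*exp(z) + 64))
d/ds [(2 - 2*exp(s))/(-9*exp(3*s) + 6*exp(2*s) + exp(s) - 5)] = 2*(-(1 - exp(s))*(-27*exp(2*s) + 12*exp(s) + 1) + 9*exp(3*s) - 6*exp(2*s) - exp(s) + 5)*exp(s)/(9*exp(3*s) - 6*exp(2*s) - exp(s) + 5)^2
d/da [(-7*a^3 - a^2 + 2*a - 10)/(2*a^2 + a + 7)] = 2*(-7*a^4 - 7*a^3 - 76*a^2 + 13*a + 12)/(4*a^4 + 4*a^3 + 29*a^2 + 14*a + 49)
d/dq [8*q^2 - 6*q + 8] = 16*q - 6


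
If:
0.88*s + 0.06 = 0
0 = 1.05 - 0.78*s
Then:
No Solution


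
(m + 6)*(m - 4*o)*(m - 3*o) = m^3 - 7*m^2*o + 6*m^2 + 12*m*o^2 - 42*m*o + 72*o^2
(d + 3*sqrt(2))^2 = d^2 + 6*sqrt(2)*d + 18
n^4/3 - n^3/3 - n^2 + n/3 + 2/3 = (n/3 + 1/3)*(n - 2)*(n - 1)*(n + 1)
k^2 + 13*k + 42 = (k + 6)*(k + 7)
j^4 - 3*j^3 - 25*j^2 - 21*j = j*(j - 7)*(j + 1)*(j + 3)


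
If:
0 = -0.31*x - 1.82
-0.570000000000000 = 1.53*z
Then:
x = -5.87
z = -0.37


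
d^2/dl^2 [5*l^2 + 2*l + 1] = 10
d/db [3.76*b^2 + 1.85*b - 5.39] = 7.52*b + 1.85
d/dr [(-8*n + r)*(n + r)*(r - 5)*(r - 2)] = -16*n^2*r + 56*n^2 - 21*n*r^2 + 98*n*r - 70*n + 4*r^3 - 21*r^2 + 20*r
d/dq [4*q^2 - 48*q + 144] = 8*q - 48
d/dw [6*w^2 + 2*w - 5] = 12*w + 2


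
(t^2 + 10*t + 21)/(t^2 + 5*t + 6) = (t + 7)/(t + 2)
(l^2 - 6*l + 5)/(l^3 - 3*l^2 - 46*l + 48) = (l - 5)/(l^2 - 2*l - 48)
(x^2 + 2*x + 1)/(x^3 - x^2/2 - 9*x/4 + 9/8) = 8*(x^2 + 2*x + 1)/(8*x^3 - 4*x^2 - 18*x + 9)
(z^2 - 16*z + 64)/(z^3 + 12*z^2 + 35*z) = (z^2 - 16*z + 64)/(z*(z^2 + 12*z + 35))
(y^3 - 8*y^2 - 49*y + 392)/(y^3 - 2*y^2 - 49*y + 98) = (y - 8)/(y - 2)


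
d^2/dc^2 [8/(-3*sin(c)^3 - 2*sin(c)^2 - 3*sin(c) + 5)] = 8*(81*sin(c)^6 + 66*sin(c)^5 - 74*sin(c)^4 + 57*sin(c)^3 - 29*sin(c)^2 - 111*sin(c) - 38)/(3*sin(c)^3 + 2*sin(c)^2 + 3*sin(c) - 5)^3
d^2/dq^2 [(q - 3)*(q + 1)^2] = 6*q - 2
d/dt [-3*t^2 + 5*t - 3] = 5 - 6*t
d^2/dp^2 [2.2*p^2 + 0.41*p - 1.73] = 4.40000000000000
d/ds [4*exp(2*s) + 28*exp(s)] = (8*exp(s) + 28)*exp(s)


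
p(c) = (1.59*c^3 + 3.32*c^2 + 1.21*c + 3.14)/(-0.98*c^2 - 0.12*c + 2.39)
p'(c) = (1.96*c + 0.12)*(1.59*c^3 + 3.32*c^2 + 1.21*c + 3.14)/(-0.98*c^2 - 0.12*c + 2.39)^2 + (4.77*c^2 + 6.64*c + 1.21)/(-0.98*c^2 - 0.12*c + 2.39)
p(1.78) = -26.68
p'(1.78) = 73.39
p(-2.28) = 0.50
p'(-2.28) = -3.58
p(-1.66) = -27.02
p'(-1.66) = -790.72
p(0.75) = 3.77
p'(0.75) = 8.50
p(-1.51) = 10.12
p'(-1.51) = -79.26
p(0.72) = 3.52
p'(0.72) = 7.72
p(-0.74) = 1.76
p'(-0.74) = -1.77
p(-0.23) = 1.28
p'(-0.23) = -0.21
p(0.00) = 1.31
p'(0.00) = 0.57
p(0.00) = 1.31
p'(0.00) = 0.57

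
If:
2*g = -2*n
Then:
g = -n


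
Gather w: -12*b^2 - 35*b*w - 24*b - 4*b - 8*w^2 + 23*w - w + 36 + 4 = -12*b^2 - 28*b - 8*w^2 + w*(22 - 35*b) + 40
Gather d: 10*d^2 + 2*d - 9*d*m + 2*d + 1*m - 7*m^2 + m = 10*d^2 + d*(4 - 9*m) - 7*m^2 + 2*m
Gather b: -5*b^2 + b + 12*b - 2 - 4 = -5*b^2 + 13*b - 6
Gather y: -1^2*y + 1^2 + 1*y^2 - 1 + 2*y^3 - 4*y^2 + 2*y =2*y^3 - 3*y^2 + y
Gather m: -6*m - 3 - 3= -6*m - 6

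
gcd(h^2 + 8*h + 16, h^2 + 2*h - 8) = h + 4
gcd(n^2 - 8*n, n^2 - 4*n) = n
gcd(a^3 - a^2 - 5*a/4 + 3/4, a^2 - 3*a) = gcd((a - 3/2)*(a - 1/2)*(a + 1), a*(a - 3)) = 1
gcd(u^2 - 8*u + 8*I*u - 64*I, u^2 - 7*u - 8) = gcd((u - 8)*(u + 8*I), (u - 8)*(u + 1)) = u - 8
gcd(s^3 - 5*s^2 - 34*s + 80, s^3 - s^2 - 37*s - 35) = s + 5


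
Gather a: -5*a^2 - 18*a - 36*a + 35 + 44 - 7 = -5*a^2 - 54*a + 72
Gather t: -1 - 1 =-2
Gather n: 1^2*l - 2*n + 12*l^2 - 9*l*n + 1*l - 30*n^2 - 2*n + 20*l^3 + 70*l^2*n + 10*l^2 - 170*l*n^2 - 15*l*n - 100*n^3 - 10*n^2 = 20*l^3 + 22*l^2 + 2*l - 100*n^3 + n^2*(-170*l - 40) + n*(70*l^2 - 24*l - 4)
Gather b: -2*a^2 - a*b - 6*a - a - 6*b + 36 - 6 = -2*a^2 - 7*a + b*(-a - 6) + 30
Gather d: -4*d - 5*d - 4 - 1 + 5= -9*d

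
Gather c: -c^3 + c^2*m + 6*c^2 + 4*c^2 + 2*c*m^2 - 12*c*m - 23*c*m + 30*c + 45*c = -c^3 + c^2*(m + 10) + c*(2*m^2 - 35*m + 75)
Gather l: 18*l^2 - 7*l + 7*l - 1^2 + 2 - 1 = 18*l^2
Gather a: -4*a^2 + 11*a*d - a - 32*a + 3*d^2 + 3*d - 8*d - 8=-4*a^2 + a*(11*d - 33) + 3*d^2 - 5*d - 8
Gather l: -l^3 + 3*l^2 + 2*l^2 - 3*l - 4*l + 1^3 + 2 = -l^3 + 5*l^2 - 7*l + 3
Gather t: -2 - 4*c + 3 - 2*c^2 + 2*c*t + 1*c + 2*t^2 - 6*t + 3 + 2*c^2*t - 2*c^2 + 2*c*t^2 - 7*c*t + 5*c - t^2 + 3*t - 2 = -4*c^2 + 2*c + t^2*(2*c + 1) + t*(2*c^2 - 5*c - 3) + 2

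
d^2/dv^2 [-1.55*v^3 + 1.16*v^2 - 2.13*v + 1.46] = 2.32 - 9.3*v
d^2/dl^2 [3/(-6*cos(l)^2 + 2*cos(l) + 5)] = 6*(-72*sin(l)^4 + 98*sin(l)^2 - 35*cos(l)/2 + 9*cos(3*l)/2 + 8)/(6*sin(l)^2 + 2*cos(l) - 1)^3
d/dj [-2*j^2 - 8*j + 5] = -4*j - 8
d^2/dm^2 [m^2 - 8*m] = 2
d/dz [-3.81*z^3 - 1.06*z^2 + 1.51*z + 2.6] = -11.43*z^2 - 2.12*z + 1.51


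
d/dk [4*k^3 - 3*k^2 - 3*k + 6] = 12*k^2 - 6*k - 3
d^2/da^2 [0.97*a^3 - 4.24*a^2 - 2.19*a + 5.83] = 5.82*a - 8.48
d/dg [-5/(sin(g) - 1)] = 5*cos(g)/(sin(g) - 1)^2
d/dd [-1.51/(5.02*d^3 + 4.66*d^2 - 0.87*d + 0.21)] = (22.7406*d^2 + 14.0732*d - 1.3137)/(5.02*d^3 + 4.66*d^2 - 0.87*d + 0.21)^2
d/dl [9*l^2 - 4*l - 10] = 18*l - 4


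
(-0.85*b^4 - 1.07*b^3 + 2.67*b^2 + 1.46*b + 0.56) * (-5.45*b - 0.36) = 4.6325*b^5 + 6.1375*b^4 - 14.1663*b^3 - 8.9182*b^2 - 3.5776*b - 0.2016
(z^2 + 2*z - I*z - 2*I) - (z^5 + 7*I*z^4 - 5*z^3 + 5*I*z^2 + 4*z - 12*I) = -z^5 - 7*I*z^4 + 5*z^3 + z^2 - 5*I*z^2 - 2*z - I*z + 10*I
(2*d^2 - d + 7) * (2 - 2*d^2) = -4*d^4 + 2*d^3 - 10*d^2 - 2*d + 14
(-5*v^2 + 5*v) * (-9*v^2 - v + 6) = 45*v^4 - 40*v^3 - 35*v^2 + 30*v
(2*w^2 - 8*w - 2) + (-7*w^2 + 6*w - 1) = -5*w^2 - 2*w - 3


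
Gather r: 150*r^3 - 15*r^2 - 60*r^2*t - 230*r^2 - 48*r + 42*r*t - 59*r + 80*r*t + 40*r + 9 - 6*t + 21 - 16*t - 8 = 150*r^3 + r^2*(-60*t - 245) + r*(122*t - 67) - 22*t + 22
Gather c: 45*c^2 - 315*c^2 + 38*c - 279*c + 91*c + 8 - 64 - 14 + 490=-270*c^2 - 150*c + 420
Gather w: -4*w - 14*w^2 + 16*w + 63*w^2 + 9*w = 49*w^2 + 21*w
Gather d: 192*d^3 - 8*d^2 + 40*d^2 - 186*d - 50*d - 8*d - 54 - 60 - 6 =192*d^3 + 32*d^2 - 244*d - 120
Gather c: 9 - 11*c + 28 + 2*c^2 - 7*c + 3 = 2*c^2 - 18*c + 40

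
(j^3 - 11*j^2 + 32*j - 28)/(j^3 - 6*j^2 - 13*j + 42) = (j - 2)/(j + 3)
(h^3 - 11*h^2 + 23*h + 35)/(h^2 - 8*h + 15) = (h^2 - 6*h - 7)/(h - 3)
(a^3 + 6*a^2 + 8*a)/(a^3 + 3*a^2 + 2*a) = (a + 4)/(a + 1)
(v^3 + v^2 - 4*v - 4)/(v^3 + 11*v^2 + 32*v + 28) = (v^2 - v - 2)/(v^2 + 9*v + 14)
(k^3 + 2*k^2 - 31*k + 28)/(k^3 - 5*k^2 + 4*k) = (k + 7)/k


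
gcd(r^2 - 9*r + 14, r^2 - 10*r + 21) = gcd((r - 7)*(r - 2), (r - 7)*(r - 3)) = r - 7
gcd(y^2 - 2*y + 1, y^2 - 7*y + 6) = y - 1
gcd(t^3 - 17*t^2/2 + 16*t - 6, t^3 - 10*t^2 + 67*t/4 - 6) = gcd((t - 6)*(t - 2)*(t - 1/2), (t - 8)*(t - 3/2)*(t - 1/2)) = t - 1/2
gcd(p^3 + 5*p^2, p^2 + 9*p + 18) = 1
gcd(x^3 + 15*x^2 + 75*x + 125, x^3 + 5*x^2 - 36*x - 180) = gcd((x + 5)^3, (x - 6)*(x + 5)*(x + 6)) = x + 5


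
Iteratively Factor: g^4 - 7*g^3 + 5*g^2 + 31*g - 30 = (g - 5)*(g^3 - 2*g^2 - 5*g + 6) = (g - 5)*(g - 1)*(g^2 - g - 6) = (g - 5)*(g - 1)*(g + 2)*(g - 3)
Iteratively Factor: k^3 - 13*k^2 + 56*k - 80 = (k - 5)*(k^2 - 8*k + 16) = (k - 5)*(k - 4)*(k - 4)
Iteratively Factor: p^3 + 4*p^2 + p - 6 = (p + 3)*(p^2 + p - 2) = (p - 1)*(p + 3)*(p + 2)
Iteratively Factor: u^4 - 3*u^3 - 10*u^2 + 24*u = (u)*(u^3 - 3*u^2 - 10*u + 24) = u*(u - 4)*(u^2 + u - 6) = u*(u - 4)*(u + 3)*(u - 2)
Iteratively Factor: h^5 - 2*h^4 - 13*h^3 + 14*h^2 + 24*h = (h + 3)*(h^4 - 5*h^3 + 2*h^2 + 8*h) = (h - 2)*(h + 3)*(h^3 - 3*h^2 - 4*h) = (h - 4)*(h - 2)*(h + 3)*(h^2 + h) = h*(h - 4)*(h - 2)*(h + 3)*(h + 1)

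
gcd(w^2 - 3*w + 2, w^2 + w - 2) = w - 1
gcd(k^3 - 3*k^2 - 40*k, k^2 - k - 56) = k - 8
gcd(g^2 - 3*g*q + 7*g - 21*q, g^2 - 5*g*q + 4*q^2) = 1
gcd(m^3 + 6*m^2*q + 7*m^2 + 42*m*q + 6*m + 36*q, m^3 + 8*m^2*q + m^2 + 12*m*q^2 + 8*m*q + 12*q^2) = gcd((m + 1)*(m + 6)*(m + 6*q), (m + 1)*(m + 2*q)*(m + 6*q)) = m^2 + 6*m*q + m + 6*q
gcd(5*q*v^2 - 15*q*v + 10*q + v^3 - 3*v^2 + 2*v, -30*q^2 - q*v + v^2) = 5*q + v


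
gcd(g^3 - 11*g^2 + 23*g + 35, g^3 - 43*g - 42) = g^2 - 6*g - 7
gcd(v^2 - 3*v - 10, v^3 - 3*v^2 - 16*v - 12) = v + 2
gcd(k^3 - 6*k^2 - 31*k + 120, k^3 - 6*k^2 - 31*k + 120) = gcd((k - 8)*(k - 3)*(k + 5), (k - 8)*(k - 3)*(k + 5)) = k^3 - 6*k^2 - 31*k + 120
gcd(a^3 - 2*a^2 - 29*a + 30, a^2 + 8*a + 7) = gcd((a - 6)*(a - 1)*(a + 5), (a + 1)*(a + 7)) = 1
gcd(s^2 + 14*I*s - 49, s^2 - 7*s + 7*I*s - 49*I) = s + 7*I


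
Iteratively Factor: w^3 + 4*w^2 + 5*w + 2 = (w + 1)*(w^2 + 3*w + 2) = (w + 1)*(w + 2)*(w + 1)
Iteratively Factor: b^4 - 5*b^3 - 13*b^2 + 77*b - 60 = (b - 3)*(b^3 - 2*b^2 - 19*b + 20) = (b - 5)*(b - 3)*(b^2 + 3*b - 4) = (b - 5)*(b - 3)*(b + 4)*(b - 1)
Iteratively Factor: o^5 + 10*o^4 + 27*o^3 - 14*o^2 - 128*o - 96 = (o - 2)*(o^4 + 12*o^3 + 51*o^2 + 88*o + 48) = (o - 2)*(o + 4)*(o^3 + 8*o^2 + 19*o + 12) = (o - 2)*(o + 1)*(o + 4)*(o^2 + 7*o + 12) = (o - 2)*(o + 1)*(o + 4)^2*(o + 3)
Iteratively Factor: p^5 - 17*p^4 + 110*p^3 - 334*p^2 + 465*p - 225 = (p - 5)*(p^4 - 12*p^3 + 50*p^2 - 84*p + 45) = (p - 5)^2*(p^3 - 7*p^2 + 15*p - 9) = (p - 5)^2*(p - 3)*(p^2 - 4*p + 3) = (p - 5)^2*(p - 3)^2*(p - 1)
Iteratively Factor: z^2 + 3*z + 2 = (z + 2)*(z + 1)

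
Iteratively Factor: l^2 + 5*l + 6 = (l + 2)*(l + 3)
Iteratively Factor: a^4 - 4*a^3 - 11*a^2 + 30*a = (a)*(a^3 - 4*a^2 - 11*a + 30) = a*(a - 5)*(a^2 + a - 6) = a*(a - 5)*(a - 2)*(a + 3)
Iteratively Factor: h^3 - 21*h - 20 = (h + 4)*(h^2 - 4*h - 5) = (h - 5)*(h + 4)*(h + 1)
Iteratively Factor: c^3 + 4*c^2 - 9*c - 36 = (c - 3)*(c^2 + 7*c + 12) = (c - 3)*(c + 3)*(c + 4)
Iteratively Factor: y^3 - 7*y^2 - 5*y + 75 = (y + 3)*(y^2 - 10*y + 25) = (y - 5)*(y + 3)*(y - 5)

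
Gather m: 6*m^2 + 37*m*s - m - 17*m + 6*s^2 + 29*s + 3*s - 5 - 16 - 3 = 6*m^2 + m*(37*s - 18) + 6*s^2 + 32*s - 24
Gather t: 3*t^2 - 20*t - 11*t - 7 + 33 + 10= 3*t^2 - 31*t + 36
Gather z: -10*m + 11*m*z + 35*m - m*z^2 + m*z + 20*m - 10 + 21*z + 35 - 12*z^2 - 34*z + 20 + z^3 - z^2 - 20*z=45*m + z^3 + z^2*(-m - 13) + z*(12*m - 33) + 45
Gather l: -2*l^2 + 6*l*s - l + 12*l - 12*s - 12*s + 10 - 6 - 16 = -2*l^2 + l*(6*s + 11) - 24*s - 12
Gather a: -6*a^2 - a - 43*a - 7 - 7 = -6*a^2 - 44*a - 14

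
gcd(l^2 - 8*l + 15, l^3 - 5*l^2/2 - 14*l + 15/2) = l - 5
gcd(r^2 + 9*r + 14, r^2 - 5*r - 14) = r + 2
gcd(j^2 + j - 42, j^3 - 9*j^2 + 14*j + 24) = j - 6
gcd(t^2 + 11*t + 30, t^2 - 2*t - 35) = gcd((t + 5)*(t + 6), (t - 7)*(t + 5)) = t + 5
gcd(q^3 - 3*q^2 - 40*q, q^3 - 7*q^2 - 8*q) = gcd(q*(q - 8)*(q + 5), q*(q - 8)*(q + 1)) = q^2 - 8*q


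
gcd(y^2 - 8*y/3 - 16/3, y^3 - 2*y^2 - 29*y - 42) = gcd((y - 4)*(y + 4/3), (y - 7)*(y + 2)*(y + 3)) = 1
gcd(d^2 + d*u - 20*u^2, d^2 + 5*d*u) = d + 5*u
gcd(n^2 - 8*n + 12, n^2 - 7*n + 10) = n - 2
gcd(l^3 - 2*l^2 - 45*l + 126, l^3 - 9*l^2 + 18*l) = l^2 - 9*l + 18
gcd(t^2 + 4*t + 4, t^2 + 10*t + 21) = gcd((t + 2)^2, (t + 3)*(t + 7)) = 1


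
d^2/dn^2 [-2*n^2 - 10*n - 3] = -4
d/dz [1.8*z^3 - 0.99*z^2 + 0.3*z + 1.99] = 5.4*z^2 - 1.98*z + 0.3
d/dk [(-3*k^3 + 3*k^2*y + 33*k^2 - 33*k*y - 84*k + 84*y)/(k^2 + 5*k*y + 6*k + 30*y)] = 3*((2*k + 5*y + 6)*(k^3 - k^2*y - 11*k^2 + 11*k*y + 28*k - 28*y) + (k^2 + 5*k*y + 6*k + 30*y)*(-3*k^2 + 2*k*y + 22*k - 11*y - 28))/(k^2 + 5*k*y + 6*k + 30*y)^2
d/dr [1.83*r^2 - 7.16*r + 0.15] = 3.66*r - 7.16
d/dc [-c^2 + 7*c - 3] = 7 - 2*c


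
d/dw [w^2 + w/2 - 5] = 2*w + 1/2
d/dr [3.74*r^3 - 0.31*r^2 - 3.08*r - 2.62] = 11.22*r^2 - 0.62*r - 3.08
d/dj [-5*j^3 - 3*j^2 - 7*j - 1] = -15*j^2 - 6*j - 7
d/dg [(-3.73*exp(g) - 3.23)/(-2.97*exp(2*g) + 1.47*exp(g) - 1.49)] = (-11.0781*exp(2*g) - 19.1862*exp(g) + 10.3058)*exp(g)/(8.8209*exp(4*g) - 8.7318*exp(3*g) + 11.0115*exp(2*g) - 4.3806*exp(g) + 2.2201)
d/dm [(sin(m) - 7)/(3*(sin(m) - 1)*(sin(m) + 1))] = (14*sin(m) + cos(m)^2 - 2)/(3*cos(m)^3)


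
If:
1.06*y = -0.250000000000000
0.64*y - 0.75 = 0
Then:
No Solution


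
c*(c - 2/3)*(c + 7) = c^3 + 19*c^2/3 - 14*c/3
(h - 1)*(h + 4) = h^2 + 3*h - 4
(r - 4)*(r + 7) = r^2 + 3*r - 28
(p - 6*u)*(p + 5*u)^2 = p^3 + 4*p^2*u - 35*p*u^2 - 150*u^3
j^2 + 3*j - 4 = (j - 1)*(j + 4)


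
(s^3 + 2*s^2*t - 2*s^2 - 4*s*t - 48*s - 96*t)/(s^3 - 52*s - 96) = (s + 2*t)/(s + 2)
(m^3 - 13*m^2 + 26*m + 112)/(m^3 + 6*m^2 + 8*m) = (m^2 - 15*m + 56)/(m*(m + 4))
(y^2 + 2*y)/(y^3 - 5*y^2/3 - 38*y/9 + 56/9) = 9*y/(9*y^2 - 33*y + 28)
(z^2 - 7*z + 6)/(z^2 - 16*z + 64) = (z^2 - 7*z + 6)/(z^2 - 16*z + 64)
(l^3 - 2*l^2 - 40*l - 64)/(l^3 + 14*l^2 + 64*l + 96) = (l^2 - 6*l - 16)/(l^2 + 10*l + 24)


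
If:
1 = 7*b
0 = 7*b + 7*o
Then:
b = 1/7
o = -1/7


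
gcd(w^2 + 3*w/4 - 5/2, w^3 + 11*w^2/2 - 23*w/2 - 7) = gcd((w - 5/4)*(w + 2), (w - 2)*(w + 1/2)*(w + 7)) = 1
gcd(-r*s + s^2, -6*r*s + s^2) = s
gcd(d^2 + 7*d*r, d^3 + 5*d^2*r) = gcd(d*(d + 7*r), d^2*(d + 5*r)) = d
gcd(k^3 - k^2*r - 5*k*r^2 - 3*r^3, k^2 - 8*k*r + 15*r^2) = -k + 3*r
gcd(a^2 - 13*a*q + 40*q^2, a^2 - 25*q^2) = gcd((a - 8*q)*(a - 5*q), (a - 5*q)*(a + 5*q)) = -a + 5*q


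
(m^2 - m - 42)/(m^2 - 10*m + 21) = (m + 6)/(m - 3)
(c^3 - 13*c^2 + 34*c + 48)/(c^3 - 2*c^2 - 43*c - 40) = (c - 6)/(c + 5)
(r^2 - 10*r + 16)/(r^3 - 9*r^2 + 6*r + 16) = 1/(r + 1)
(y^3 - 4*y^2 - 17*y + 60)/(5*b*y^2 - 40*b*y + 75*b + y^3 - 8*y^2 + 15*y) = (y + 4)/(5*b + y)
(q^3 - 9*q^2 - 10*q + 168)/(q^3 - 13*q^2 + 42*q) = (q + 4)/q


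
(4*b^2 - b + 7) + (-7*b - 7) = 4*b^2 - 8*b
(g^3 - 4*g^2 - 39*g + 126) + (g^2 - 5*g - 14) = g^3 - 3*g^2 - 44*g + 112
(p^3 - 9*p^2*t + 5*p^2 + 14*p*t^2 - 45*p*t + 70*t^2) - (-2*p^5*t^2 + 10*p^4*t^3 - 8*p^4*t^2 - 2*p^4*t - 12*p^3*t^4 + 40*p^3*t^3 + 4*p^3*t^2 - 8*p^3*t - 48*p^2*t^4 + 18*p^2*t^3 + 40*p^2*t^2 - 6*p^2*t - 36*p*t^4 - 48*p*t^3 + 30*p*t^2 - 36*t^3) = 2*p^5*t^2 - 10*p^4*t^3 + 8*p^4*t^2 + 2*p^4*t + 12*p^3*t^4 - 40*p^3*t^3 - 4*p^3*t^2 + 8*p^3*t + p^3 + 48*p^2*t^4 - 18*p^2*t^3 - 40*p^2*t^2 - 3*p^2*t + 5*p^2 + 36*p*t^4 + 48*p*t^3 - 16*p*t^2 - 45*p*t + 36*t^3 + 70*t^2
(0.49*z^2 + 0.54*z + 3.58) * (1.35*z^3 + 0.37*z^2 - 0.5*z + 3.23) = 0.6615*z^5 + 0.9103*z^4 + 4.7878*z^3 + 2.6373*z^2 - 0.0457999999999998*z + 11.5634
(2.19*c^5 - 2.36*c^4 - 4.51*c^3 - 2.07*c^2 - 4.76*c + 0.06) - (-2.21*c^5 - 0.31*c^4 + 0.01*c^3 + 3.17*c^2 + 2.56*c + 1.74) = 4.4*c^5 - 2.05*c^4 - 4.52*c^3 - 5.24*c^2 - 7.32*c - 1.68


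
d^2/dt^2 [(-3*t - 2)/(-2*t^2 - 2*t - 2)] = ((2*t + 1)^2*(3*t + 2) - (9*t + 5)*(t^2 + t + 1))/(t^2 + t + 1)^3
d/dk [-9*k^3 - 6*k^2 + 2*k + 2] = -27*k^2 - 12*k + 2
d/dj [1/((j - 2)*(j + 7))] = (-2*j - 5)/(j^4 + 10*j^3 - 3*j^2 - 140*j + 196)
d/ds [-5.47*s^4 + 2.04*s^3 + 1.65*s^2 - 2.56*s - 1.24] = -21.88*s^3 + 6.12*s^2 + 3.3*s - 2.56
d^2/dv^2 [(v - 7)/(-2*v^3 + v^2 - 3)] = 2*(-4*v^2*(v - 7)*(3*v - 1)^2 + (6*v^2 - 2*v + (v - 7)*(6*v - 1))*(2*v^3 - v^2 + 3))/(2*v^3 - v^2 + 3)^3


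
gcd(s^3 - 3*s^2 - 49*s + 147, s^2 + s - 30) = 1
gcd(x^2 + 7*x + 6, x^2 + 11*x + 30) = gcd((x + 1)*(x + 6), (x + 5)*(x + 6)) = x + 6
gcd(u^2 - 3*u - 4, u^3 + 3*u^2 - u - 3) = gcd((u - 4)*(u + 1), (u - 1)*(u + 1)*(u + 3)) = u + 1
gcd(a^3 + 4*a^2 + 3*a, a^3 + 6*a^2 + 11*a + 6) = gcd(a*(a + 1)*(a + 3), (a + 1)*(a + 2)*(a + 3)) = a^2 + 4*a + 3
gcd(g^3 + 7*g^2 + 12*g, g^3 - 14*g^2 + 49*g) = g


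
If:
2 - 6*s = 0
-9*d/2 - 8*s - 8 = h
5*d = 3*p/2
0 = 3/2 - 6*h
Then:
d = -131/54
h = 1/4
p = -655/81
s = 1/3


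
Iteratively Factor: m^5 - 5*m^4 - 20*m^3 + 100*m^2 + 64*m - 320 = (m + 4)*(m^4 - 9*m^3 + 16*m^2 + 36*m - 80) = (m - 4)*(m + 4)*(m^3 - 5*m^2 - 4*m + 20) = (m - 4)*(m - 2)*(m + 4)*(m^2 - 3*m - 10) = (m - 5)*(m - 4)*(m - 2)*(m + 4)*(m + 2)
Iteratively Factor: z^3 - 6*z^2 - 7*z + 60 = (z - 5)*(z^2 - z - 12) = (z - 5)*(z - 4)*(z + 3)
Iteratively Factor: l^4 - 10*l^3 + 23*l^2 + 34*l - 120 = (l - 5)*(l^3 - 5*l^2 - 2*l + 24) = (l - 5)*(l - 3)*(l^2 - 2*l - 8) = (l - 5)*(l - 3)*(l + 2)*(l - 4)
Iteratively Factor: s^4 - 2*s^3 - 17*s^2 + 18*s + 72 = (s - 4)*(s^3 + 2*s^2 - 9*s - 18) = (s - 4)*(s + 2)*(s^2 - 9) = (s - 4)*(s - 3)*(s + 2)*(s + 3)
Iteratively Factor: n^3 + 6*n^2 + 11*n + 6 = (n + 2)*(n^2 + 4*n + 3) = (n + 1)*(n + 2)*(n + 3)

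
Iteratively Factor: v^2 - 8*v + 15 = (v - 3)*(v - 5)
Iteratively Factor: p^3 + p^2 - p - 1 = (p - 1)*(p^2 + 2*p + 1) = (p - 1)*(p + 1)*(p + 1)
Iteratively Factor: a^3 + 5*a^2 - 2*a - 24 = (a + 4)*(a^2 + a - 6) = (a + 3)*(a + 4)*(a - 2)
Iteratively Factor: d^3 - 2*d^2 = (d)*(d^2 - 2*d) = d^2*(d - 2)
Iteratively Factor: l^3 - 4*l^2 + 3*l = (l - 3)*(l^2 - l) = l*(l - 3)*(l - 1)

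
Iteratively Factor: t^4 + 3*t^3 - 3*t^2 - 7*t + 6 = (t + 3)*(t^3 - 3*t + 2) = (t + 2)*(t + 3)*(t^2 - 2*t + 1) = (t - 1)*(t + 2)*(t + 3)*(t - 1)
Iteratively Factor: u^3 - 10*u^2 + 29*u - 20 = (u - 4)*(u^2 - 6*u + 5) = (u - 4)*(u - 1)*(u - 5)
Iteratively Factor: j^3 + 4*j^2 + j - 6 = (j + 2)*(j^2 + 2*j - 3) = (j - 1)*(j + 2)*(j + 3)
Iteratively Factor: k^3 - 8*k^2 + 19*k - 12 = (k - 4)*(k^2 - 4*k + 3) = (k - 4)*(k - 3)*(k - 1)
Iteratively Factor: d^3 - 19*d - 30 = (d - 5)*(d^2 + 5*d + 6) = (d - 5)*(d + 3)*(d + 2)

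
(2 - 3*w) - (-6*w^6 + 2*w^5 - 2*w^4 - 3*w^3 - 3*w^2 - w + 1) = 6*w^6 - 2*w^5 + 2*w^4 + 3*w^3 + 3*w^2 - 2*w + 1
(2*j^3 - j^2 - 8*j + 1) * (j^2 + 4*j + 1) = 2*j^5 + 7*j^4 - 10*j^3 - 32*j^2 - 4*j + 1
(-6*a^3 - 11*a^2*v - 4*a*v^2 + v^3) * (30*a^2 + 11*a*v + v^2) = -180*a^5 - 396*a^4*v - 247*a^3*v^2 - 25*a^2*v^3 + 7*a*v^4 + v^5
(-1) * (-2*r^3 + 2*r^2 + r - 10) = 2*r^3 - 2*r^2 - r + 10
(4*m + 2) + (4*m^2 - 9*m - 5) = 4*m^2 - 5*m - 3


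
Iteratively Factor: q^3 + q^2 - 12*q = (q + 4)*(q^2 - 3*q) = (q - 3)*(q + 4)*(q)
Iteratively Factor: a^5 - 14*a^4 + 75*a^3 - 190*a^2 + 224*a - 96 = (a - 4)*(a^4 - 10*a^3 + 35*a^2 - 50*a + 24) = (a - 4)*(a - 2)*(a^3 - 8*a^2 + 19*a - 12) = (a - 4)^2*(a - 2)*(a^2 - 4*a + 3) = (a - 4)^2*(a - 3)*(a - 2)*(a - 1)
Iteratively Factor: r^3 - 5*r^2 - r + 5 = (r - 1)*(r^2 - 4*r - 5) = (r - 1)*(r + 1)*(r - 5)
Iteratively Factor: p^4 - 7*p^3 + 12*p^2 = (p)*(p^3 - 7*p^2 + 12*p) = p^2*(p^2 - 7*p + 12) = p^2*(p - 3)*(p - 4)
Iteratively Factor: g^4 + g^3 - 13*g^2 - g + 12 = (g + 4)*(g^3 - 3*g^2 - g + 3) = (g + 1)*(g + 4)*(g^2 - 4*g + 3) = (g - 3)*(g + 1)*(g + 4)*(g - 1)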